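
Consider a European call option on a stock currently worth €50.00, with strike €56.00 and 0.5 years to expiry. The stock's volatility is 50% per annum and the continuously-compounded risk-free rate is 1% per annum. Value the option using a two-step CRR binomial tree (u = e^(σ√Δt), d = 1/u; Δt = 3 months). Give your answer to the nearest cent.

CRR parameters: u = e^(σ√Δt) = e^(0.5·√0.25) = 1.2840, d = 1/u = 0.7788
Per-period rate: rΔt = 0.01·0.25 = 0.0025, so R = e^0.0025 = 1.0025
Risk-neutral probability p = (e^0.0025 − 0.7788)/(1.2840 − 0.7788) = 0.2237/0.5052 = 0.4428
Terminal stock prices: S_uu = 82.44, S_ud = 50, S_dd = 30.33
Terminal payoffs (S − K): max(26.44, 0) = 26.44, max(-6, 0) = 0, max(-25.67, 0) = 0
Node u (S = 64.2): V_u = e^(−0.0025)·[0.4428·26.4361 + 0.5572·0.0000] = 11.6761
Node d (S = 38.94): V_d = e^(−0.0025)·[0.4428·0.0000 + 0.5572·0.0000] = 0.0000
Node 0 (S = 50): V_0 = e^(−0.0025)·[0.4428·11.6761 + 0.5572·0.0000] = 5.1570

€5.16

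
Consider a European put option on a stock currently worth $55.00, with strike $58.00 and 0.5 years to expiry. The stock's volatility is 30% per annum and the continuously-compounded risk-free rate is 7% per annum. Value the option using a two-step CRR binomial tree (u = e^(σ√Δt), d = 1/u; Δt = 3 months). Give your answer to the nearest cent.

CRR parameters: u = e^(σ√Δt) = e^(0.3·√0.25) = 1.1618, d = 1/u = 0.8607
Per-period rate: rΔt = 0.07·0.25 = 0.0175, so R = e^0.0175 = 1.0177
Risk-neutral probability p = (e^0.0175 − 0.8607)/(1.1618 − 0.8607) = 0.1569/0.3011 = 0.5212
Terminal stock prices: S_uu = 74.24, S_ud = 55, S_dd = 40.75
Terminal payoffs (K − S): max(-16.24, 0) = 0, max(3, 0) = 3, max(17.25, 0) = 17.25
Node u (S = 63.9): V_u = e^(−0.0175)·[0.5212·0.0000 + 0.4788·3.0000] = 1.4115
Node d (S = 47.34): V_d = e^(−0.0175)·[0.5212·3.0000 + 0.4788·17.2550] = 9.6549
Node 0 (S = 55): V_0 = e^(−0.0175)·[0.5212·1.4115 + 0.4788·9.6549] = 5.2655

$5.27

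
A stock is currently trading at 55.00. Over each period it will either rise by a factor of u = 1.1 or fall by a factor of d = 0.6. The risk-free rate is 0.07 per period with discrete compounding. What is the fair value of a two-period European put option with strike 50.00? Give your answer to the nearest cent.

1.44

Risk-neutral probability p = (1 + 0.07 − 0.6)/(1.1 − 0.6) = 0.4700/0.5000 = 0.9400
Terminal stock prices: S_uu = 66.55, S_ud = 36.3, S_dd = 19.8
Terminal payoffs (K − S): max(-16.55, 0) = 0, max(13.7, 0) = 13.7, max(30.2, 0) = 30.2
Node u (S = 60.5): V_u = 1/1.07·[0.9400·0.0000 + 0.0600·13.7000] = 0.7682
Node d (S = 33): V_d = 1/1.07·[0.9400·13.7000 + 0.0600·30.2000] = 13.7290
Node 0 (S = 55): V_0 = 1/1.07·[0.9400·0.7682 + 0.0600·13.7290] = 1.4447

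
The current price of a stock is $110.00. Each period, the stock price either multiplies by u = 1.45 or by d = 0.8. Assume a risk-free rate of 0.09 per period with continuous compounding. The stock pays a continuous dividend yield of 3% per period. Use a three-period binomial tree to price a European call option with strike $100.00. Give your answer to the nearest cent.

$31.30

Per-period risk-free factor R = e^0.09 = 1.0942; dividend-adjusted growth = e^(0.09−0.03) = 1.0618.
Risk-neutral probability p = (1.0618 − 0.8)/(1.45 − 0.8) = 0.2618/0.6500 = 0.4028
Terminal stock prices: S_uuu = 335.3, S_uud = 185, S_udd = 102.1, S_ddd = 56.32
Terminal payoffs (S − K): max(235.3, 0) = 235.3, max(85.02, 0) = 85.02, max(2.08, 0) = 2.08, max(-43.68, 0) = 0
Node uu (S = 231.3): V_uu = e^(−0.09)·[0.4028·235.3487 + 0.5972·85.0200] = 133.0467
Node ud (S = 127.6): V_ud = e^(−0.09)·[0.4028·85.0200 + 0.5972·2.0800] = 32.4357
Node dd (S = 70.4): V_dd = e^(−0.09)·[0.4028·2.0800 + 0.5972·0.0000] = 0.7658
Node u (S = 159.5): V_u = e^(−0.09)·[0.4028·133.0467 + 0.5972·32.4357] = 66.6844
Node d (S = 88): V_d = e^(−0.09)·[0.4028·32.4357 + 0.5972·0.7658] = 12.3593
Node 0 (S = 110): V_0 = e^(−0.09)·[0.4028·66.6844 + 0.5972·12.3593] = 31.2956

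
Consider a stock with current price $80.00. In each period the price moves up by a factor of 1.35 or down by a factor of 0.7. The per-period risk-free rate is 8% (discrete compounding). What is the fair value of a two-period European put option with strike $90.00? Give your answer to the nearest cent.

Risk-neutral probability p = (1 + 0.08 − 0.7)/(1.35 − 0.7) = 0.3800/0.6500 = 0.5846
Terminal stock prices: S_uu = 145.8, S_ud = 75.6, S_dd = 39.2
Terminal payoffs (K − S): max(-55.8, 0) = 0, max(14.4, 0) = 14.4, max(50.8, 0) = 50.8
Node u (S = 108): V_u = 1/1.08·[0.5846·0.0000 + 0.4154·14.4000] = 5.5385
Node d (S = 56): V_d = 1/1.08·[0.5846·14.4000 + 0.4154·50.8000] = 27.3333
Node 0 (S = 80): V_0 = 1/1.08·[0.5846·5.5385 + 0.4154·27.3333] = 13.5108

$13.51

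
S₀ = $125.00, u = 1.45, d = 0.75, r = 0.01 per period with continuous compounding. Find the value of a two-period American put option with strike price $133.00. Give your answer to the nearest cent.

Risk-neutral probability p = (e^0.01 − 0.75)/(1.45 − 0.75) = 0.2601/0.7000 = 0.3715
Terminal stock prices: S_uu = 262.8, S_ud = 135.9, S_dd = 70.31
Terminal payoffs (K − S): max(-129.8, 0) = 0, max(-2.938, 0) = 0, max(62.69, 0) = 62.69
Node u (S = 181.2): continuation = e^(−0.01)·[0.3715·0.0000 + 0.6285·0.0000] = 0.0000; exercise value = 0.0000 ≤ continuation, so V_u = 0.0000
Node d (S = 93.75): continuation = e^(−0.01)·[0.3715·0.0000 + 0.6285·62.6875] = 39.0071; exercise value = 39.2500 > continuation, so V_d = 39.2500 (exercise)
Node 0 (S = 125): continuation = e^(−0.01)·[0.3715·0.0000 + 0.6285·39.2500] = 24.4232; exercise value = 8.0000 ≤ continuation, so V_0 = 24.4232

$24.42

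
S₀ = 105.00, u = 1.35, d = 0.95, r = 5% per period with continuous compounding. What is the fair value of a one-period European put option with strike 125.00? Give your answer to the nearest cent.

17.94

Risk-neutral probability p = (e^0.05 − 0.95)/(1.35 − 0.95) = 0.1013/0.4000 = 0.2532
Terminal stock prices: S_u = 141.8, S_d = 99.75
Terminal payoffs (K − S): max(-16.75, 0) = 0, max(25.25, 0) = 25.25
Node 0 (S = 105): V_0 = e^(−0.05)·[0.2532·0.0000 + 0.7468·25.2500] = 17.9376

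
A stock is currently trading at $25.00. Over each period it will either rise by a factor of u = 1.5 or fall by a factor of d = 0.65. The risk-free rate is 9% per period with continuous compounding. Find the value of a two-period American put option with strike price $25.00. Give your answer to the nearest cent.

Risk-neutral probability p = (e^0.09 − 0.65)/(1.5 − 0.65) = 0.4442/0.8500 = 0.5226
Terminal stock prices: S_uu = 56.25, S_ud = 24.38, S_dd = 10.56
Terminal payoffs (K − S): max(-31.25, 0) = 0, max(0.625, 0) = 0.625, max(14.44, 0) = 14.44
Node u (S = 37.5): continuation = e^(−0.09)·[0.5226·0.0000 + 0.4774·0.6250] = 0.2727; exercise value = 0.0000 ≤ continuation, so V_u = 0.2727
Node d (S = 16.25): continuation = e^(−0.09)·[0.5226·0.6250 + 0.4774·14.4375] = 6.5983; exercise value = 8.7500 > continuation, so V_d = 8.7500 (exercise)
Node 0 (S = 25): continuation = e^(−0.09)·[0.5226·0.2727 + 0.4774·8.7500] = 3.9483; exercise value = 0.0000 ≤ continuation, so V_0 = 3.9483

$3.95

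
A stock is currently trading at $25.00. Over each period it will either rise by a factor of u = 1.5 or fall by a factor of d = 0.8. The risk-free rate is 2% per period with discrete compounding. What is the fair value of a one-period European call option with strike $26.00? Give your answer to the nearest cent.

$3.54

Risk-neutral probability p = (1 + 0.02 − 0.8)/(1.5 − 0.8) = 0.2200/0.7000 = 0.3143
Terminal stock prices: S_u = 37.5, S_d = 20
Terminal payoffs (S − K): max(11.5, 0) = 11.5, max(-6, 0) = 0
Node 0 (S = 25): V_0 = 1/1.02·[0.3143·11.5000 + 0.6857·0.0000] = 3.5434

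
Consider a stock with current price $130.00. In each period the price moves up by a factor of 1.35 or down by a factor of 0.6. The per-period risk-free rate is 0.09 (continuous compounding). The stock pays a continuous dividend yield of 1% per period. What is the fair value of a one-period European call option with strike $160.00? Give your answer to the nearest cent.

Per-period risk-free factor R = e^0.09 = 1.0942; dividend-adjusted growth = e^(0.09−0.01) = 1.0833.
Risk-neutral probability p = (1.0833 − 0.6)/(1.35 − 0.6) = 0.4833/0.7500 = 0.6444
Terminal stock prices: S_u = 175.5, S_d = 78
Terminal payoffs (S − K): max(15.5, 0) = 15.5, max(-82, 0) = 0
Node 0 (S = 130): V_0 = e^(−0.09)·[0.6444·15.5000 + 0.3556·0.0000] = 9.1283

$9.13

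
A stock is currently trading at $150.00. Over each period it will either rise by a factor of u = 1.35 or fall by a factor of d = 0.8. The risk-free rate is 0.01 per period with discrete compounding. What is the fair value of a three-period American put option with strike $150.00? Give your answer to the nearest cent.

Risk-neutral probability p = (1 + 0.01 − 0.8)/(1.35 − 0.8) = 0.2100/0.5500 = 0.3818
Terminal stock prices: S_uuu = 369.1, S_uud = 218.7, S_udd = 129.6, S_ddd = 76.8
Terminal payoffs (K − S): max(-219.1, 0) = 0, max(-68.7, 0) = 0, max(20.4, 0) = 20.4, max(73.2, 0) = 73.2
Node uu (S = 273.4): continuation = 1/1.01·[0.3818·0.0000 + 0.6182·0.0000] = 0.0000; exercise value = 0.0000 ≤ continuation, so V_uu = 0.0000
Node ud (S = 162): continuation = 1/1.01·[0.3818·0.0000 + 0.6182·20.4000] = 12.4860; exercise value = 0.0000 ≤ continuation, so V_ud = 12.4860
Node dd (S = 96): continuation = 1/1.01·[0.3818·20.4000 + 0.6182·73.2000] = 52.5149; exercise value = 54.0000 > continuation, so V_dd = 54.0000 (exercise)
Node u (S = 202.5): continuation = 1/1.01·[0.3818·0.0000 + 0.6182·12.4860] = 7.6422; exercise value = 0.0000 ≤ continuation, so V_u = 7.6422
Node d (S = 120): continuation = 1/1.01·[0.3818·12.4860 + 0.6182·54.0000] = 37.7715; exercise value = 30.0000 ≤ continuation, so V_d = 37.7715
Node 0 (S = 150): continuation = 1/1.01·[0.3818·7.6422 + 0.6182·37.7715] = 26.0075; exercise value = 0.0000 ≤ continuation, so V_0 = 26.0075

$26.01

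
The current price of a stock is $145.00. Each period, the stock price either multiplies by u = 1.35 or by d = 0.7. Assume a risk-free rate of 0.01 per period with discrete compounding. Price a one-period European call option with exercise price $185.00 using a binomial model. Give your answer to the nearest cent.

$5.08

Risk-neutral probability p = (1 + 0.01 − 0.7)/(1.35 − 0.7) = 0.3100/0.6500 = 0.4769
Terminal stock prices: S_u = 195.8, S_d = 101.5
Terminal payoffs (S − K): max(10.75, 0) = 10.75, max(-83.5, 0) = 0
Node 0 (S = 145): V_0 = 1/1.01·[0.4769·10.7500 + 0.5231·0.0000] = 5.0762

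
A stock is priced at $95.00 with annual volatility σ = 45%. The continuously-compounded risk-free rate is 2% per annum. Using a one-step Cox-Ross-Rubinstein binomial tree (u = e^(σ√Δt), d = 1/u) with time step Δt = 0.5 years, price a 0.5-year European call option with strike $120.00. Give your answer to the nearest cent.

CRR parameters: u = e^(σ√Δt) = e^(0.45·√0.5) = 1.3746, d = 1/u = 0.7275
Per-period rate: rΔt = 0.02·0.5 = 0.01, so R = e^0.01 = 1.0101
Risk-neutral probability p = (e^0.01 − 0.7275)/(1.3746 − 0.7275) = 0.2826/0.6472 = 0.4366
Terminal stock prices: S_u = 130.6, S_d = 69.11
Terminal payoffs (S − K): max(10.59, 0) = 10.59, max(-50.89, 0) = 0
Node 0 (S = 95): V_0 = e^(−0.01)·[0.4366·10.5916 + 0.5634·0.0000] = 4.5787

$4.58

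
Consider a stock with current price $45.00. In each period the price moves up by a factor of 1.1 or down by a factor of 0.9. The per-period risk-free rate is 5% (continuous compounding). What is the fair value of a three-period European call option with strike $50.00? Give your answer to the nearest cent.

$3.69

Risk-neutral probability p = (e^0.05 − 0.9)/(1.1 − 0.9) = 0.1513/0.2000 = 0.7564
Terminal stock prices: S_uuu = 59.9, S_uud = 49.01, S_udd = 40.1, S_ddd = 32.81
Terminal payoffs (S − K): max(9.895, 0) = 9.895, max(-0.995, 0) = 0, max(-9.905, 0) = 0, max(-17.19, 0) = 0
Node uu (S = 54.45): V_uu = e^(−0.05)·[0.7564·9.8950 + 0.2436·0.0000] = 7.1191
Node ud (S = 44.55): V_ud = e^(−0.05)·[0.7564·0.0000 + 0.2436·0.0000] = 0.0000
Node dd (S = 36.45): V_dd = e^(−0.05)·[0.7564·0.0000 + 0.2436·0.0000] = 0.0000
Node u (S = 49.5): V_u = e^(−0.05)·[0.7564·7.1191 + 0.2436·0.0000] = 5.1220
Node d (S = 40.5): V_d = e^(−0.05)·[0.7564·0.0000 + 0.2436·0.0000] = 0.0000
Node 0 (S = 45): V_0 = e^(−0.05)·[0.7564·5.1220 + 0.2436·0.0000] = 3.6851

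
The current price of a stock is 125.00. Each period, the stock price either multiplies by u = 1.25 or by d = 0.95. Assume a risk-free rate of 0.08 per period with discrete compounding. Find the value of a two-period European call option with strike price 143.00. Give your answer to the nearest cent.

Risk-neutral probability p = (1 + 0.08 − 0.95)/(1.25 − 0.95) = 0.1300/0.3000 = 0.4333
Terminal stock prices: S_uu = 195.3, S_ud = 148.4, S_dd = 112.8
Terminal payoffs (S − K): max(52.31, 0) = 52.31, max(5.438, 0) = 5.438, max(-30.19, 0) = 0
Node u (S = 156.2): V_u = 1/1.08·[0.4333·52.3125 + 0.5667·5.4375] = 23.8426
Node d (S = 118.8): V_d = 1/1.08·[0.4333·5.4375 + 0.5667·0.0000] = 2.1817
Node 0 (S = 125): V_0 = 1/1.08·[0.4333·23.8426 + 0.5667·2.1817] = 10.7112

10.71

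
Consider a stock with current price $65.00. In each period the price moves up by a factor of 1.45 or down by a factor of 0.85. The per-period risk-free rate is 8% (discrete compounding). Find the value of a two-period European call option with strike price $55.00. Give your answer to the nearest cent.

$20.47

Risk-neutral probability p = (1 + 0.08 − 0.85)/(1.45 − 0.85) = 0.2300/0.6000 = 0.3833
Terminal stock prices: S_uu = 136.7, S_ud = 80.11, S_dd = 46.96
Terminal payoffs (S − K): max(81.66, 0) = 81.66, max(25.11, 0) = 25.11, max(-8.038, 0) = 0
Node u (S = 94.25): V_u = 1/1.08·[0.3833·81.6625 + 0.6167·25.1125] = 43.3241
Node d (S = 55.25): V_d = 1/1.08·[0.3833·25.1125 + 0.6167·0.0000] = 8.9134
Node 0 (S = 65): V_0 = 1/1.08·[0.3833·43.3241 + 0.6167·8.9134] = 20.4668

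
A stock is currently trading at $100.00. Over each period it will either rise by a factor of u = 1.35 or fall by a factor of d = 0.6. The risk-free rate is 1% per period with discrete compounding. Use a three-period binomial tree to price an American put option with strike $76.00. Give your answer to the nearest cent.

$14.03

Risk-neutral probability p = (1 + 0.01 − 0.6)/(1.35 − 0.6) = 0.4100/0.7500 = 0.5467
Terminal stock prices: S_uuu = 246, S_uud = 109.4, S_udd = 48.6, S_ddd = 21.6
Terminal payoffs (K − S): max(-170, 0) = 0, max(-33.35, 0) = 0, max(27.4, 0) = 27.4, max(54.4, 0) = 54.4
Node uu (S = 182.3): continuation = 1/1.01·[0.5467·0.0000 + 0.4533·0.0000] = 0.0000; exercise value = 0.0000 ≤ continuation, so V_uu = 0.0000
Node ud (S = 81): continuation = 1/1.01·[0.5467·0.0000 + 0.4533·27.4000] = 12.2983; exercise value = 0.0000 ≤ continuation, so V_ud = 12.2983
Node dd (S = 36): continuation = 1/1.01·[0.5467·27.4000 + 0.4533·54.4000] = 39.2475; exercise value = 40.0000 > continuation, so V_dd = 40.0000 (exercise)
Node u (S = 135): continuation = 1/1.01·[0.5467·0.0000 + 0.4533·12.2983] = 5.5201; exercise value = 0.0000 ≤ continuation, so V_u = 5.5201
Node d (S = 60): continuation = 1/1.01·[0.5467·12.2983 + 0.4533·40.0000] = 24.6103; exercise value = 16.0000 ≤ continuation, so V_d = 24.6103
Node 0 (S = 100): continuation = 1/1.01·[0.5467·5.5201 + 0.4533·24.6103] = 14.0340; exercise value = 0.0000 ≤ continuation, so V_0 = 14.0340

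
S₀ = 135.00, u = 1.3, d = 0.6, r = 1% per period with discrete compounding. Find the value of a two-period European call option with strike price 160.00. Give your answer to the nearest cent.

22.92

Risk-neutral probability p = (1 + 0.01 − 0.6)/(1.3 − 0.6) = 0.4100/0.7000 = 0.5857
Terminal stock prices: S_uu = 228.2, S_ud = 105.3, S_dd = 48.6
Terminal payoffs (S − K): max(68.15, 0) = 68.15, max(-54.7, 0) = 0, max(-111.4, 0) = 0
Node u (S = 175.5): V_u = 1/1.01·[0.5857·68.1500 + 0.4143·0.0000] = 39.5212
Node d (S = 81): V_d = 1/1.01·[0.5857·0.0000 + 0.4143·0.0000] = 0.0000
Node 0 (S = 135): V_0 = 1/1.01·[0.5857·39.5212 + 0.4143·0.0000] = 22.9190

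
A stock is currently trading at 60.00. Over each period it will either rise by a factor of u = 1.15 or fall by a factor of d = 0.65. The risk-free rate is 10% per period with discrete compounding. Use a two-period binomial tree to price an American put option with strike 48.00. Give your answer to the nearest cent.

1.05

Risk-neutral probability p = (1 + 0.1 − 0.65)/(1.15 − 0.65) = 0.4500/0.5000 = 0.9000
Terminal stock prices: S_uu = 79.35, S_ud = 44.85, S_dd = 25.35
Terminal payoffs (K − S): max(-31.35, 0) = 0, max(3.15, 0) = 3.15, max(22.65, 0) = 22.65
Node u (S = 69): continuation = 1/1.1·[0.9000·0.0000 + 0.1000·3.1500] = 0.2864; exercise value = 0.0000 ≤ continuation, so V_u = 0.2864
Node d (S = 39): continuation = 1/1.1·[0.9000·3.1500 + 0.1000·22.6500] = 4.6364; exercise value = 9.0000 > continuation, so V_d = 9.0000 (exercise)
Node 0 (S = 60): continuation = 1/1.1·[0.9000·0.2864 + 0.1000·9.0000] = 1.0525; exercise value = 0.0000 ≤ continuation, so V_0 = 1.0525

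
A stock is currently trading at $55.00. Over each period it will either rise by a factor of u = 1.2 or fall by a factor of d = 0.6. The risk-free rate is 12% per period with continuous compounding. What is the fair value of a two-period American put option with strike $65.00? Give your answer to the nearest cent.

$10.00

Risk-neutral probability p = (e^0.12 − 0.6)/(1.2 − 0.6) = 0.5275/0.6000 = 0.8792
Terminal stock prices: S_uu = 79.2, S_ud = 39.6, S_dd = 19.8
Terminal payoffs (K − S): max(-14.2, 0) = 0, max(25.4, 0) = 25.4, max(45.2, 0) = 45.2
Node u (S = 66): continuation = e^(−0.12)·[0.8792·0.0000 + 0.1208·25.4000] = 2.7222; exercise value = 0.0000 ≤ continuation, so V_u = 2.7222
Node d (S = 33): continuation = e^(−0.12)·[0.8792·25.4000 + 0.1208·45.2000] = 24.6498; exercise value = 32.0000 > continuation, so V_d = 32.0000 (exercise)
Node 0 (S = 55): continuation = e^(−0.12)·[0.8792·2.7222 + 0.1208·32.0000] = 5.5522; exercise value = 10.0000 > continuation, so V_0 = 10.0000 (exercise)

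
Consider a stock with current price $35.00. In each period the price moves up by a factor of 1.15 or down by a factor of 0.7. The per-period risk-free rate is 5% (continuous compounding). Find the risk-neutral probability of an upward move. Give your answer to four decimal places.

Risk-neutral probability p = (e^0.05 − 0.7)/(1.15 − 0.7) = 0.3513/0.4500 = 0.7806

p = 0.7806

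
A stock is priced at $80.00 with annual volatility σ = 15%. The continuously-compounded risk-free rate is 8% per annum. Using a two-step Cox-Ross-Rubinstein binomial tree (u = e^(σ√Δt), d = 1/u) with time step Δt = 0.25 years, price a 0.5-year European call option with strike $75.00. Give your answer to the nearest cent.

$8.81

CRR parameters: u = e^(σ√Δt) = e^(0.15·√0.25) = 1.0779, d = 1/u = 0.9277
Per-period rate: rΔt = 0.08·0.25 = 0.02, so R = e^0.02 = 1.0202
Risk-neutral probability p = (e^0.02 − 0.9277)/(1.0779 − 0.9277) = 0.0925/0.1501 = 0.6158
Terminal stock prices: S_uu = 92.95, S_ud = 80, S_dd = 68.86
Terminal payoffs (S − K): max(17.95, 0) = 17.95, max(5, 0) = 5, max(-6.143, 0) = 0
Node u (S = 86.23): V_u = e^(−0.02)·[0.6158·17.9467 + 0.3842·5.0000] = 12.7158
Node d (S = 74.22): V_d = e^(−0.02)·[0.6158·5.0000 + 0.3842·0.0000] = 3.0181
Node 0 (S = 80): V_0 = e^(−0.02)·[0.6158·12.7158 + 0.3842·3.0181] = 8.8120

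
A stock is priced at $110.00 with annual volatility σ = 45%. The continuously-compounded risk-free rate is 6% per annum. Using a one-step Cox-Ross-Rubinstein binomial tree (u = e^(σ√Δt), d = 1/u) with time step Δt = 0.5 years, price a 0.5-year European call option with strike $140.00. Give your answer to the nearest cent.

CRR parameters: u = e^(σ√Δt) = e^(0.45·√0.5) = 1.3746, d = 1/u = 0.7275
Per-period rate: rΔt = 0.06·0.5 = 0.03, so R = e^0.03 = 1.0305
Risk-neutral probability p = (e^0.03 − 0.7275)/(1.3746 − 0.7275) = 0.3030/0.6472 = 0.4682
Terminal stock prices: S_u = 151.2, S_d = 80.02
Terminal payoffs (S − K): max(11.21, 0) = 11.21, max(-59.98, 0) = 0
Node 0 (S = 110): V_0 = e^(−0.03)·[0.4682·11.2113 + 0.5318·0.0000] = 5.0937

$5.09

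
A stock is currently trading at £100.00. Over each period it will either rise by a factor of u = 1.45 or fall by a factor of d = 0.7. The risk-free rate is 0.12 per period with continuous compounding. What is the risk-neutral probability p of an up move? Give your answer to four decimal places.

Risk-neutral probability p = (e^0.12 − 0.7)/(1.45 − 0.7) = 0.4275/0.7500 = 0.5700

p = 0.5700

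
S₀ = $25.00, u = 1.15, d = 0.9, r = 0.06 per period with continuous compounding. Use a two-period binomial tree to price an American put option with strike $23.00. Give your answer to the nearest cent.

$0.30

Risk-neutral probability p = (e^0.06 − 0.9)/(1.15 − 0.9) = 0.1618/0.2500 = 0.6473
Terminal stock prices: S_uu = 33.06, S_ud = 25.87, S_dd = 20.25
Terminal payoffs (K − S): max(-10.06, 0) = 0, max(-2.875, 0) = 0, max(2.75, 0) = 2.75
Node u (S = 28.75): continuation = e^(−0.06)·[0.6473·0.0000 + 0.3527·0.0000] = 0.0000; exercise value = 0.0000 ≤ continuation, so V_u = 0.0000
Node d (S = 22.5): continuation = e^(−0.06)·[0.6473·0.0000 + 0.3527·2.7500] = 0.9133; exercise value = 0.5000 ≤ continuation, so V_d = 0.9133
Node 0 (S = 25): continuation = e^(−0.06)·[0.6473·0.0000 + 0.3527·0.9133] = 0.3033; exercise value = 0.0000 ≤ continuation, so V_0 = 0.3033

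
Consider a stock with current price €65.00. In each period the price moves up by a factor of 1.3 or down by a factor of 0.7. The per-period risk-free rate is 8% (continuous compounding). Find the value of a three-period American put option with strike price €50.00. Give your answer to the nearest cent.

€3.14

Risk-neutral probability p = (e^0.08 − 0.7)/(1.3 − 0.7) = 0.3833/0.6000 = 0.6388
Terminal stock prices: S_uuu = 142.8, S_uud = 76.89, S_udd = 41.4, S_ddd = 22.29
Terminal payoffs (K − S): max(-92.81, 0) = 0, max(-26.89, 0) = 0, max(8.595, 0) = 8.595, max(27.71, 0) = 27.71
Node uu (S = 109.9): continuation = e^(−0.08)·[0.6388·0.0000 + 0.3612·0.0000] = 0.0000; exercise value = 0.0000 ≤ continuation, so V_uu = 0.0000
Node ud (S = 59.15): continuation = e^(−0.08)·[0.6388·0.0000 + 0.3612·8.5950] = 2.8657; exercise value = 0.0000 ≤ continuation, so V_ud = 2.8657
Node dd (S = 31.85): continuation = e^(−0.08)·[0.6388·8.5950 + 0.3612·27.7050] = 14.3058; exercise value = 18.1500 > continuation, so V_dd = 18.1500 (exercise)
Node u (S = 84.5): continuation = e^(−0.08)·[0.6388·0.0000 + 0.3612·2.8657] = 0.9555; exercise value = 0.0000 ≤ continuation, so V_u = 0.9555
Node d (S = 45.5): continuation = e^(−0.08)·[0.6388·2.8657 + 0.3612·18.1500] = 7.7415; exercise value = 4.5000 ≤ continuation, so V_d = 7.7415
Node 0 (S = 65): continuation = e^(−0.08)·[0.6388·0.9555 + 0.3612·7.7415] = 3.1446; exercise value = 0.0000 ≤ continuation, so V_0 = 3.1446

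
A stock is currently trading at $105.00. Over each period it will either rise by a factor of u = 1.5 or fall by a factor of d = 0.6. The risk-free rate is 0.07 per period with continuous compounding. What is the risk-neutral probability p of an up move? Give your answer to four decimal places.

Risk-neutral probability p = (e^0.07 − 0.6)/(1.5 − 0.6) = 0.4725/0.9000 = 0.5250

p = 0.5250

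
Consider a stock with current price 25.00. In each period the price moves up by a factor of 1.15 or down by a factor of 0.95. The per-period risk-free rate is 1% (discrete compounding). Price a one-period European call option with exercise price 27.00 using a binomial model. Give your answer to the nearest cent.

0.52

Risk-neutral probability p = (1 + 0.01 − 0.95)/(1.15 − 0.95) = 0.0600/0.2000 = 0.3000
Terminal stock prices: S_u = 28.75, S_d = 23.75
Terminal payoffs (S − K): max(1.75, 0) = 1.75, max(-3.25, 0) = 0
Node 0 (S = 25): V_0 = 1/1.01·[0.3000·1.7500 + 0.7000·0.0000] = 0.5198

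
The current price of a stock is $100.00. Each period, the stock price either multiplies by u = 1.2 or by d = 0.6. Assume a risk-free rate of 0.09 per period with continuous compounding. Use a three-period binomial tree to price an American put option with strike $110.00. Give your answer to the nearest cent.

Risk-neutral probability p = (e^0.09 − 0.6)/(1.2 − 0.6) = 0.4942/0.6000 = 0.8236
Terminal stock prices: S_uuu = 172.8, S_uud = 86.4, S_udd = 43.2, S_ddd = 21.6
Terminal payoffs (K − S): max(-62.8, 0) = 0, max(23.6, 0) = 23.6, max(66.8, 0) = 66.8, max(88.4, 0) = 88.4
Node uu (S = 144): continuation = e^(−0.09)·[0.8236·0.0000 + 0.1764·23.6000] = 3.8042; exercise value = 0.0000 ≤ continuation, so V_uu = 3.8042
Node ud (S = 72): continuation = e^(−0.09)·[0.8236·23.6000 + 0.1764·66.8000] = 28.5324; exercise value = 38.0000 > continuation, so V_ud = 38.0000 (exercise)
Node dd (S = 36): continuation = e^(−0.09)·[0.8236·66.8000 + 0.1764·88.4000] = 64.5324; exercise value = 74.0000 > continuation, so V_dd = 74.0000 (exercise)
Node u (S = 120): continuation = e^(−0.09)·[0.8236·3.8042 + 0.1764·38.0000] = 8.9890; exercise value = 0.0000 ≤ continuation, so V_u = 8.9890
Node d (S = 60): continuation = e^(−0.09)·[0.8236·38.0000 + 0.1764·74.0000] = 40.5324; exercise value = 50.0000 > continuation, so V_d = 50.0000 (exercise)
Node 0 (S = 100): continuation = e^(−0.09)·[0.8236·8.9890 + 0.1764·50.0000] = 14.8261; exercise value = 10.0000 ≤ continuation, so V_0 = 14.8261

$14.83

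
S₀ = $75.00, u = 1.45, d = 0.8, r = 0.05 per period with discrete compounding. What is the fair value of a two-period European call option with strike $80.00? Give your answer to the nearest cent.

Risk-neutral probability p = (1 + 0.05 − 0.8)/(1.45 − 0.8) = 0.2500/0.6500 = 0.3846
Terminal stock prices: S_uu = 157.7, S_ud = 87, S_dd = 48
Terminal payoffs (S − K): max(77.69, 0) = 77.69, max(7, 0) = 7, max(-32, 0) = 0
Node u (S = 108.8): V_u = 1/1.05·[0.3846·77.6875 + 0.6154·7.0000] = 32.5595
Node d (S = 60): V_d = 1/1.05·[0.3846·7.0000 + 0.6154·0.0000] = 2.5641
Node 0 (S = 75): V_0 = 1/1.05·[0.3846·32.5595 + 0.6154·2.5641] = 13.4293

$13.43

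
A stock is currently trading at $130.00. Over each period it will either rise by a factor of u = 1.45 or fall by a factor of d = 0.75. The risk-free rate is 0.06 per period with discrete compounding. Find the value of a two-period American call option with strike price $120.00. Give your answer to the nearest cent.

$36.15

Risk-neutral probability p = (1 + 0.06 − 0.75)/(1.45 − 0.75) = 0.3100/0.7000 = 0.4429
Terminal stock prices: S_uu = 273.3, S_ud = 141.4, S_dd = 73.12
Terminal payoffs (S − K): max(153.3, 0) = 153.3, max(21.38, 0) = 21.38, max(-46.88, 0) = 0
Node u (S = 188.5): continuation = 1/1.06·[0.4429·153.3250 + 0.5571·21.3750] = 75.2925; exercise value = 68.5000 ≤ continuation, so V_u = 75.2925
Node d (S = 97.5): continuation = 1/1.06·[0.4429·21.3750 + 0.5571·0.0000] = 8.9303; exercise value = 0.0000 ≤ continuation, so V_d = 8.9303
Node 0 (S = 130): continuation = 1/1.06·[0.4429·75.2925 + 0.5571·8.9303] = 36.1502; exercise value = 10.0000 ≤ continuation, so V_0 = 36.1502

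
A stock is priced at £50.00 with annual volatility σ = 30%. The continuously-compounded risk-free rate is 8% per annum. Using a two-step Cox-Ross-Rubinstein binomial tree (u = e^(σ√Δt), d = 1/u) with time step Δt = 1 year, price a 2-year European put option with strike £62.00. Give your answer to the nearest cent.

£10.68

CRR parameters: u = e^(σ√Δt) = e^(0.3·√1) = 1.3499, d = 1/u = 0.7408
Per-period rate: rΔt = 0.08·1 = 0.08, so R = e^0.08 = 1.0833
Risk-neutral probability p = (e^0.08 − 0.7408)/(1.3499 − 0.7408) = 0.3425/0.6090 = 0.5623
Terminal stock prices: S_uu = 91.11, S_ud = 50, S_dd = 27.44
Terminal payoffs (K − S): max(-29.11, 0) = 0, max(12, 0) = 12, max(34.56, 0) = 34.56
Node u (S = 67.49): V_u = e^(−0.08)·[0.5623·0.0000 + 0.4377·12.0000] = 4.8485
Node d (S = 37.04): V_d = e^(−0.08)·[0.5623·12.0000 + 0.4377·34.5594] = 20.1923
Node 0 (S = 50): V_0 = e^(−0.08)·[0.5623·4.8485 + 0.4377·20.1923] = 10.6752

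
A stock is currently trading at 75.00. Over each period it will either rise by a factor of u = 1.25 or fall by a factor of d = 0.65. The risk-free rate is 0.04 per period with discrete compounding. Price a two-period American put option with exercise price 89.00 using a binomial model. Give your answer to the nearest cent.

Risk-neutral probability p = (1 + 0.04 − 0.65)/(1.25 − 0.65) = 0.3900/0.6000 = 0.6500
Terminal stock prices: S_uu = 117.2, S_ud = 60.94, S_dd = 31.69
Terminal payoffs (K − S): max(-28.19, 0) = 0, max(28.06, 0) = 28.06, max(57.31, 0) = 57.31
Node u (S = 93.75): continuation = 1/1.04·[0.6500·0.0000 + 0.3500·28.0625] = 9.4441; exercise value = 0.0000 ≤ continuation, so V_u = 9.4441
Node d (S = 48.75): continuation = 1/1.04·[0.6500·28.0625 + 0.3500·57.3125] = 36.8269; exercise value = 40.2500 > continuation, so V_d = 40.2500 (exercise)
Node 0 (S = 75): continuation = 1/1.04·[0.6500·9.4441 + 0.3500·40.2500] = 19.4482; exercise value = 14.0000 ≤ continuation, so V_0 = 19.4482

19.45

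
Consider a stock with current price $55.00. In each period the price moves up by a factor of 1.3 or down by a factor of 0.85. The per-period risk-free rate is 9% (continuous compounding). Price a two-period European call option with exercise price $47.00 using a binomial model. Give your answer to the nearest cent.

Risk-neutral probability p = (e^0.09 − 0.85)/(1.3 − 0.85) = 0.2442/0.4500 = 0.5426
Terminal stock prices: S_uu = 92.95, S_ud = 60.77, S_dd = 39.74
Terminal payoffs (S − K): max(45.95, 0) = 45.95, max(13.77, 0) = 13.77, max(-7.263, 0) = 0
Node u (S = 71.5): V_u = e^(−0.09)·[0.5426·45.9500 + 0.4574·13.7750] = 28.5452
Node d (S = 46.75): V_d = e^(−0.09)·[0.5426·13.7750 + 0.4574·0.0000] = 6.8311
Node 0 (S = 55): V_0 = e^(−0.09)·[0.5426·28.5452 + 0.4574·6.8311] = 17.0114

$17.01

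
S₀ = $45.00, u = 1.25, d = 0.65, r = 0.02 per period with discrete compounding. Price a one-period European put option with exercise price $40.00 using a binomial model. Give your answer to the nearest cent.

$4.04

Risk-neutral probability p = (1 + 0.02 − 0.65)/(1.25 − 0.65) = 0.3700/0.6000 = 0.6167
Terminal stock prices: S_u = 56.25, S_d = 29.25
Terminal payoffs (K − S): max(-16.25, 0) = 0, max(10.75, 0) = 10.75
Node 0 (S = 45): V_0 = 1/1.02·[0.6167·0.0000 + 0.3833·10.7500] = 4.0400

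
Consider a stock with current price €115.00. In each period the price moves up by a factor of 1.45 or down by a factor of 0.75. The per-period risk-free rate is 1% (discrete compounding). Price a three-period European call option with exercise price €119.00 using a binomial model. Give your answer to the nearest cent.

€27.26

Risk-neutral probability p = (1 + 0.01 − 0.75)/(1.45 − 0.75) = 0.2600/0.7000 = 0.3714
Terminal stock prices: S_uuu = 350.6, S_uud = 181.3, S_udd = 93.8, S_ddd = 48.52
Terminal payoffs (S − K): max(231.6, 0) = 231.6, max(62.34, 0) = 62.34, max(-25.2, 0) = 0, max(-70.48, 0) = 0
Node uu (S = 241.8): V_uu = 1/1.01·[0.3714·231.5919 + 0.6286·62.3406] = 123.9657
Node ud (S = 125.1): V_ud = 1/1.01·[0.3714·62.3406 + 0.6286·0.0000] = 22.9258
Node dd (S = 64.69): V_dd = 1/1.01·[0.3714·0.0000 + 0.6286·0.0000] = 0.0000
Node u (S = 166.8): V_u = 1/1.01·[0.3714·123.9657 + 0.6286·22.9258] = 59.8564
Node d (S = 86.25): V_d = 1/1.01·[0.3714·22.9258 + 0.6286·0.0000] = 8.4310
Node 0 (S = 115): V_0 = 1/1.01·[0.3714·59.8564 + 0.6286·8.4310] = 27.2593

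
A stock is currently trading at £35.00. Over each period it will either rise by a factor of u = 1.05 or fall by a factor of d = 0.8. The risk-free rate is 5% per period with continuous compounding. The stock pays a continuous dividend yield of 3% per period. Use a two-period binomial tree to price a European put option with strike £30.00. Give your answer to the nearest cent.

Per-period risk-free factor R = e^0.05 = 1.0513; dividend-adjusted growth = e^(0.05−0.03) = 1.0202.
Risk-neutral probability p = (1.0202 − 0.8)/(1.05 − 0.8) = 0.2202/0.2500 = 0.8808
Terminal stock prices: S_uu = 38.59, S_ud = 29.4, S_dd = 22.4
Terminal payoffs (K − S): max(-8.587, 0) = 0, max(0.6, 0) = 0.6, max(7.6, 0) = 7.6
Node u (S = 36.75): V_u = e^(−0.05)·[0.8808·0.0000 + 0.1192·0.6000] = 0.0680
Node d (S = 28): V_d = e^(−0.05)·[0.8808·0.6000 + 0.1192·7.6000] = 1.3644
Node 0 (S = 35): V_0 = e^(−0.05)·[0.8808·0.0680 + 0.1192·1.3644] = 0.2117

£0.21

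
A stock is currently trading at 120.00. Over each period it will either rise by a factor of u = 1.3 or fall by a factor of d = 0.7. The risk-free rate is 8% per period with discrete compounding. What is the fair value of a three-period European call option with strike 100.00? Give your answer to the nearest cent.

47.70

Risk-neutral probability p = (1 + 0.08 − 0.7)/(1.3 − 0.7) = 0.3800/0.6000 = 0.6333
Terminal stock prices: S_uuu = 263.6, S_uud = 142, S_udd = 76.44, S_ddd = 41.16
Terminal payoffs (S − K): max(163.6, 0) = 163.6, max(41.96, 0) = 41.96, max(-23.56, 0) = 0, max(-58.84, 0) = 0
Node uu (S = 202.8): V_uu = 1/1.08·[0.6333·163.6400 + 0.3667·41.9600] = 110.2074
Node ud (S = 109.2): V_ud = 1/1.08·[0.6333·41.9600 + 0.3667·0.0000] = 24.6062
Node dd (S = 58.8): V_dd = 1/1.08·[0.6333·0.0000 + 0.3667·0.0000] = 0.0000
Node u (S = 156): V_u = 1/1.08·[0.6333·110.2074 + 0.3667·24.6062] = 72.9817
Node d (S = 84): V_d = 1/1.08·[0.6333·24.6062 + 0.3667·0.0000] = 14.4295
Node 0 (S = 120): V_0 = 1/1.08·[0.6333·72.9817 + 0.3667·14.4295] = 47.6969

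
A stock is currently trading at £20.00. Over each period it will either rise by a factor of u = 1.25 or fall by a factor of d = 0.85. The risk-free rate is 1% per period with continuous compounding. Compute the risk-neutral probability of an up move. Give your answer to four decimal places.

p = 0.4001

Risk-neutral probability p = (e^0.01 − 0.85)/(1.25 − 0.85) = 0.1601/0.4000 = 0.4001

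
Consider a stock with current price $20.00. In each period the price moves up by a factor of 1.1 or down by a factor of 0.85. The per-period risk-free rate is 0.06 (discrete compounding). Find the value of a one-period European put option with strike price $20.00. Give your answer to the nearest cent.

$0.45

Risk-neutral probability p = (1 + 0.06 − 0.85)/(1.1 − 0.85) = 0.2100/0.2500 = 0.8400
Terminal stock prices: S_u = 22, S_d = 17
Terminal payoffs (K − S): max(-2, 0) = 0, max(3, 0) = 3
Node 0 (S = 20): V_0 = 1/1.06·[0.8400·0.0000 + 0.1600·3.0000] = 0.4528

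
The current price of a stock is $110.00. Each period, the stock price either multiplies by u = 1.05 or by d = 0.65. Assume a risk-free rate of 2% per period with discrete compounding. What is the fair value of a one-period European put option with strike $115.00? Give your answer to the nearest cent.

$3.20

Risk-neutral probability p = (1 + 0.02 − 0.65)/(1.05 − 0.65) = 0.3700/0.4000 = 0.9250
Terminal stock prices: S_u = 115.5, S_d = 71.5
Terminal payoffs (K − S): max(-0.5, 0) = 0, max(43.5, 0) = 43.5
Node 0 (S = 110): V_0 = 1/1.02·[0.9250·0.0000 + 0.0750·43.5000] = 3.1985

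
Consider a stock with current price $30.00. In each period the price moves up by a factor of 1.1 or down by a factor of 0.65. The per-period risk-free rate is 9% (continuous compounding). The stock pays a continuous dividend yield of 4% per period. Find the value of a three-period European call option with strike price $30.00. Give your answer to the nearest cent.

Per-period risk-free factor R = e^0.09 = 1.0942; dividend-adjusted growth = e^(0.09−0.04) = 1.0513.
Risk-neutral probability p = (1.0513 − 0.65)/(1.1 − 0.65) = 0.4013/0.4500 = 0.8917
Terminal stock prices: S_uuu = 39.93, S_uud = 23.6, S_udd = 13.94, S_ddd = 8.239
Terminal payoffs (S − K): max(9.93, 0) = 9.93, max(-6.405, 0) = 0, max(-16.06, 0) = 0, max(-21.76, 0) = 0
Node uu (S = 36.3): V_uu = e^(−0.09)·[0.8917·9.9300 + 0.1083·0.0000] = 8.0926
Node ud (S = 21.45): V_ud = e^(−0.09)·[0.8917·0.0000 + 0.1083·0.0000] = 0.0000
Node dd (S = 12.68): V_dd = e^(−0.09)·[0.8917·0.0000 + 0.1083·0.0000] = 0.0000
Node u (S = 33): V_u = e^(−0.09)·[0.8917·8.0926 + 0.1083·0.0000] = 6.5952
Node d (S = 19.5): V_d = e^(−0.09)·[0.8917·0.0000 + 0.1083·0.0000] = 0.0000
Node 0 (S = 30): V_0 = e^(−0.09)·[0.8917·6.5952 + 0.1083·0.0000] = 5.3748

$5.37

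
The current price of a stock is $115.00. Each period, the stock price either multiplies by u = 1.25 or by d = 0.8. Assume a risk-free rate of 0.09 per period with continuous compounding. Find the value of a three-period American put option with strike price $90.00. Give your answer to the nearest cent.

Risk-neutral probability p = (e^0.09 − 0.8)/(1.25 − 0.8) = 0.2942/0.4500 = 0.6537
Terminal stock prices: S_uuu = 224.6, S_uud = 143.8, S_udd = 92, S_ddd = 58.88
Terminal payoffs (K − S): max(-134.6, 0) = 0, max(-53.75, 0) = 0, max(-2, 0) = 0, max(31.12, 0) = 31.12
Node uu (S = 179.7): continuation = e^(−0.09)·[0.6537·0.0000 + 0.3463·0.0000] = 0.0000; exercise value = 0.0000 ≤ continuation, so V_uu = 0.0000
Node ud (S = 115): continuation = e^(−0.09)·[0.6537·0.0000 + 0.3463·0.0000] = 0.0000; exercise value = 0.0000 ≤ continuation, so V_ud = 0.0000
Node dd (S = 73.6): continuation = e^(−0.09)·[0.6537·0.0000 + 0.3463·31.1200] = 9.8487; exercise value = 16.4000 > continuation, so V_dd = 16.4000 (exercise)
Node u (S = 143.8): continuation = e^(−0.09)·[0.6537·0.0000 + 0.3463·0.0000] = 0.0000; exercise value = 0.0000 ≤ continuation, so V_u = 0.0000
Node d (S = 92): continuation = e^(−0.09)·[0.6537·0.0000 + 0.3463·16.4000] = 5.1902; exercise value = 0.0000 ≤ continuation, so V_d = 5.1902
Node 0 (S = 115): continuation = e^(−0.09)·[0.6537·0.0000 + 0.3463·5.1902] = 1.6426; exercise value = 0.0000 ≤ continuation, so V_0 = 1.6426

$1.64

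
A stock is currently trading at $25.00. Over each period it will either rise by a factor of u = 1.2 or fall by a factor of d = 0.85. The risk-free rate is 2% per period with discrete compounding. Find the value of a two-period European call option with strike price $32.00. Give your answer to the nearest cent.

$0.91

Risk-neutral probability p = (1 + 0.02 − 0.85)/(1.2 − 0.85) = 0.1700/0.3500 = 0.4857
Terminal stock prices: S_uu = 36, S_ud = 25.5, S_dd = 18.06
Terminal payoffs (S − K): max(4, 0) = 4, max(-6.5, 0) = 0, max(-13.94, 0) = 0
Node u (S = 30): V_u = 1/1.02·[0.4857·4.0000 + 0.5143·0.0000] = 1.9048
Node d (S = 21.25): V_d = 1/1.02·[0.4857·0.0000 + 0.5143·0.0000] = 0.0000
Node 0 (S = 25): V_0 = 1/1.02·[0.4857·1.9048 + 0.5143·0.0000] = 0.9070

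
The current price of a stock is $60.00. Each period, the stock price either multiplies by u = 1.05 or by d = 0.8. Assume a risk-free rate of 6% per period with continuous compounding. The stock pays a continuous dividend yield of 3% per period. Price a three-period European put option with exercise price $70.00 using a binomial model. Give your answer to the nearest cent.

Per-period risk-free factor R = e^0.06 = 1.0618; dividend-adjusted growth = e^(0.06−0.03) = 1.0305.
Risk-neutral probability p = (1.0305 − 0.8)/(1.05 − 0.8) = 0.2305/0.2500 = 0.9218
Terminal stock prices: S_uuu = 69.46, S_uud = 52.92, S_udd = 40.32, S_ddd = 30.72
Terminal payoffs (K − S): max(0.5425, 0) = 0.5425, max(17.08, 0) = 17.08, max(29.68, 0) = 29.68, max(39.28, 0) = 39.28
Node uu (S = 66.15): V_uu = e^(−0.06)·[0.9218·0.5425 + 0.0782·17.0800] = 1.7285
Node ud (S = 50.4): V_ud = e^(−0.06)·[0.9218·17.0800 + 0.0782·29.6800] = 17.0131
Node dd (S = 38.4): V_dd = e^(−0.06)·[0.9218·29.6800 + 0.0782·39.2800] = 28.6584
Node u (S = 63): V_u = e^(−0.06)·[0.9218·1.7285 + 0.0782·17.0131] = 2.7533
Node d (S = 48): V_d = e^(−0.06)·[0.9218·17.0131 + 0.0782·28.6584] = 16.8797
Node 0 (S = 60): V_0 = e^(−0.06)·[0.9218·2.7533 + 0.0782·16.8797] = 3.6330

$3.63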